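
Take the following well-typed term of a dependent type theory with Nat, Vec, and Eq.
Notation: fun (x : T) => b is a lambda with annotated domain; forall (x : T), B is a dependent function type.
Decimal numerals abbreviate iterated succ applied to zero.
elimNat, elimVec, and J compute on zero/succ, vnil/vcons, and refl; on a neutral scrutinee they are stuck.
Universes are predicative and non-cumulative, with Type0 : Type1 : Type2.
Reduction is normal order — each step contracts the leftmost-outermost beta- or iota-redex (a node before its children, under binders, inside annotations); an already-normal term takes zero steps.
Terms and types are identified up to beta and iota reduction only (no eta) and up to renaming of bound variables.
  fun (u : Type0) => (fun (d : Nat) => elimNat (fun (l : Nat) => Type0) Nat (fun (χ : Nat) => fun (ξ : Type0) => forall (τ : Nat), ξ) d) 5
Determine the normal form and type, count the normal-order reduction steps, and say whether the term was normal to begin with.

normal form:
  fun (u : Type0) => forall (d : Nat), forall (l : Nat), forall (χ : Nat), forall (ξ : Nat), forall (τ : Nat), Nat
type:
  forall (u : Type0), Type0
steps to reach normal form (normal order): 17
started in normal form: no
first redex: a beta-redex


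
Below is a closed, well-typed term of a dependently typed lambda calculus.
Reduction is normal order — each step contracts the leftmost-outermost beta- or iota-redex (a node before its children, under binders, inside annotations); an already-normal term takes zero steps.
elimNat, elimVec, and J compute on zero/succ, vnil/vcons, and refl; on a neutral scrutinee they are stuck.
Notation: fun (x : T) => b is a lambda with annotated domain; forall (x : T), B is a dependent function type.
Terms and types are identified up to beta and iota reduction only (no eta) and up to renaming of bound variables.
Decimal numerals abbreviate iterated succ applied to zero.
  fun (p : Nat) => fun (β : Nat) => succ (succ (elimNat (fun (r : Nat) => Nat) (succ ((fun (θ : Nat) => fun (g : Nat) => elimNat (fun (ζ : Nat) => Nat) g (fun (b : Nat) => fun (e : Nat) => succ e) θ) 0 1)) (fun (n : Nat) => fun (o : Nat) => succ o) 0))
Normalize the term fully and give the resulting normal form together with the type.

normal form:
  fun (p : Nat) => fun (β : Nat) => 4
inferred type:
  forall (p : Nat), forall (β : Nat), Nat
observation: the term reaches its normal form after 4 normal-order steps.


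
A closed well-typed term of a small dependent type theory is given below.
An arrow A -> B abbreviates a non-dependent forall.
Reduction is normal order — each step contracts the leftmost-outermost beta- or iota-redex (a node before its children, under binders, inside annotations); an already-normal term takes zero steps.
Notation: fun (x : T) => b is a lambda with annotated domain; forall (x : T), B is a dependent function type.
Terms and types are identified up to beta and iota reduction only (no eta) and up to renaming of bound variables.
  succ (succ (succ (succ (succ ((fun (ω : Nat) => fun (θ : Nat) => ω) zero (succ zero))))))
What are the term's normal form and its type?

reduced normal form:
  succ (succ (succ (succ (succ zero))))
type:
  Nat


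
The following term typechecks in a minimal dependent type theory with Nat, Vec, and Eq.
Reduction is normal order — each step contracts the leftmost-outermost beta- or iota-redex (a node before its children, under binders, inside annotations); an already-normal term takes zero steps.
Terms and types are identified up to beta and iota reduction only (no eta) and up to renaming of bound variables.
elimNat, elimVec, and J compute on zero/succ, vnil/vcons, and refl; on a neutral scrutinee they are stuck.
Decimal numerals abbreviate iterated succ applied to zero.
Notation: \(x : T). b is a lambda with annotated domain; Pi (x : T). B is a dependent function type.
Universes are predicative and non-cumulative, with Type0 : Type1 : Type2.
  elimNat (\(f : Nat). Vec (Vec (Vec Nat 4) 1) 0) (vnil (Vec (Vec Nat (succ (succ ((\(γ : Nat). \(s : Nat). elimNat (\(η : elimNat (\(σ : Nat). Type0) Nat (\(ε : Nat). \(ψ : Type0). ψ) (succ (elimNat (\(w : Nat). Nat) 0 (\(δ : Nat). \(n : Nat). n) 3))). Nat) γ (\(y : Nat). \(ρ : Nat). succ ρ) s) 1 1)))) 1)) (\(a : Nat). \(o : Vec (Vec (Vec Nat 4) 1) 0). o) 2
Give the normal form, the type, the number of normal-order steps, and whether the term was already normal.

normal form:
  vnil (Vec (Vec Nat 4) 1)
type:
  Vec (Vec (Vec Nat 4) 1) 0
steps to reach normal form (normal order): 13
started in normal form: no
first contracted redex: an elimNat iota-redex


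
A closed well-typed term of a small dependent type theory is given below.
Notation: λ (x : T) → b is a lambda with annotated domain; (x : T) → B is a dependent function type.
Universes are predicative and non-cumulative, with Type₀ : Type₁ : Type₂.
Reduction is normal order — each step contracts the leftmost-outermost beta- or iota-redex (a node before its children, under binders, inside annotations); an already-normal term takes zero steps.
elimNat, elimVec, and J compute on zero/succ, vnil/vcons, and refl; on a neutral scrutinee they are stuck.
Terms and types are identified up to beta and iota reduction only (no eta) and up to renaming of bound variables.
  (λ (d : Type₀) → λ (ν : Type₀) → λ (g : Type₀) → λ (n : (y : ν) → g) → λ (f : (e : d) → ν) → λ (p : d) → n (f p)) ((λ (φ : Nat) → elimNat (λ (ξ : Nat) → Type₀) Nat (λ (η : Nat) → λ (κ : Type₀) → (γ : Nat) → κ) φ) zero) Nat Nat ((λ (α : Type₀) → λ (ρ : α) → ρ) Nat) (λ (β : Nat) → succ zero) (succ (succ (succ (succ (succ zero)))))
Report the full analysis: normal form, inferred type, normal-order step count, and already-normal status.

normal form:
  succ zero
type:
  Nat
steps to reach normal form (normal order): 9
already normal: no
first redex: a beta-redex


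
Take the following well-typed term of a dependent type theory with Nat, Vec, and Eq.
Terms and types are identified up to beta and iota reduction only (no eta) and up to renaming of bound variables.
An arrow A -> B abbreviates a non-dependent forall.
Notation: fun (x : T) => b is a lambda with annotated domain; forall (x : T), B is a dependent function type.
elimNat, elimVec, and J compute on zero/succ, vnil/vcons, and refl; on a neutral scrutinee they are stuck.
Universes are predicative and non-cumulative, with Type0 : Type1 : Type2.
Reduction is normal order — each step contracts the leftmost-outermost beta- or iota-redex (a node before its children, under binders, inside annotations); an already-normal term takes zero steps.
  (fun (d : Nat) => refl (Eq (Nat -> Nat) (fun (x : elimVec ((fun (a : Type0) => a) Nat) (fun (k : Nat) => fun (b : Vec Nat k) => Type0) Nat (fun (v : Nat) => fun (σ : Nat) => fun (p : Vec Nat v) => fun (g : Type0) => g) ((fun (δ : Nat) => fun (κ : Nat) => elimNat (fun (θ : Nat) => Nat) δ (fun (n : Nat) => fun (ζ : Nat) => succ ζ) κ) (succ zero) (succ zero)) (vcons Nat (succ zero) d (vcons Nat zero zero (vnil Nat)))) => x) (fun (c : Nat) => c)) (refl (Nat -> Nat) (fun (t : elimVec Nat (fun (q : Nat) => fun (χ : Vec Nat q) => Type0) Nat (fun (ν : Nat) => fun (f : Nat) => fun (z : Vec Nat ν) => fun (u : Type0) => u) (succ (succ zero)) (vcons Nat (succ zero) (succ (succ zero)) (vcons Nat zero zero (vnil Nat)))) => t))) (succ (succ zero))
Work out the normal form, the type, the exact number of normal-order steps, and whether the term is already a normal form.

resulting normal form:
  refl (Eq (Nat -> Nat) (fun (d : Nat) => d) (fun (x : Nat) => x)) (refl (Nat -> Nat) (fun (a : Nat) => a))
inferred type:
  Eq (Eq (Nat -> Nat) (fun (d : Nat) => d) (fun (x : Nat) => x)) (refl (Nat -> Nat) (fun (a : Nat) => a)) (refl (Nat -> Nat) (fun (k : Nat) => k))
steps to reach normal form (normal order): 23
already normal: no
first contracted redex: a beta-redex


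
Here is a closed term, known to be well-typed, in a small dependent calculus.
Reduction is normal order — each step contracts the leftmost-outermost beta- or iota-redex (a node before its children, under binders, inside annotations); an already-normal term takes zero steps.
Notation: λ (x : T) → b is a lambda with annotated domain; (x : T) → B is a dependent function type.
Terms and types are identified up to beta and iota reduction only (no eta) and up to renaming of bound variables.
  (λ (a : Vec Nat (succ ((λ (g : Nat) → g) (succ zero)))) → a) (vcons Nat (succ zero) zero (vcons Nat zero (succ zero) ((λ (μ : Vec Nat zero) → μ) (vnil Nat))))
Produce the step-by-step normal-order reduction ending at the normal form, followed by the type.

normal-order reduction sequence:
  (λ (a : Vec Nat (succ ((λ (g : Nat) → g) (succ zero)))) → a) (vcons Nat (succ zero) zero (vcons Nat zero (succ zero) ((λ (μ : Vec Nat zero) → μ) (vnil Nat))))
  ~> vcons Nat (succ zero) zero (vcons Nat zero (succ zero) ((λ (a : Vec Nat zero) → a) (vnil Nat)))
  ~> vcons Nat (succ zero) zero (vcons Nat zero (succ zero) (vnil Nat))
inferred type:
  Vec Nat (succ (succ zero))


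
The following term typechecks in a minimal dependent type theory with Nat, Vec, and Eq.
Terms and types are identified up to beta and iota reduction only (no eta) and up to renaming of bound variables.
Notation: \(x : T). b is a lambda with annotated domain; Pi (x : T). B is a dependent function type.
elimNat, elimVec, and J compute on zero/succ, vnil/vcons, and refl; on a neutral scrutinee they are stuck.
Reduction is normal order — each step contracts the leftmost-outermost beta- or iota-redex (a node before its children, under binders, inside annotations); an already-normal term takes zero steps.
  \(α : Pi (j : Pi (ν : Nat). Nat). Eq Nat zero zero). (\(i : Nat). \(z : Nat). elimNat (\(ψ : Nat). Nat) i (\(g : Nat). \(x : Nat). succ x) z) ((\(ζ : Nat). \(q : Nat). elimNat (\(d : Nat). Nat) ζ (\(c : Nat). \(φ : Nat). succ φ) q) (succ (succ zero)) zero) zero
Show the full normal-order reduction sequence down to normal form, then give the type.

normal-order reduction:
  \(α : Pi (j : Pi (ν : Nat). Nat). Eq Nat zero zero). (\(i : Nat). \(z : Nat). elimNat (\(ψ : Nat). Nat) i (\(g : Nat). \(x : Nat). succ x) z) ((\(ζ : Nat). \(q : Nat). elimNat (\(d : Nat). Nat) ζ (\(c : Nat). \(φ : Nat). succ φ) q) (succ (succ zero)) zero) zero
  ~> \(α : Pi (j : Pi (ν : Nat). Nat). Eq Nat zero zero). (\(i : Nat). elimNat (\(z : Nat). Nat) ((\(ψ : Nat). \(g : Nat). elimNat (\(x : Nat). Nat) ψ (\(ζ : Nat). \(q : Nat). succ q) g) (succ (succ zero)) zero) (\(d : Nat). \(c : Nat). succ c) i) zero
  ~> \(α : Pi (j : Pi (ν : Nat). Nat). Eq Nat zero zero). elimNat (\(i : Nat). Nat) ((\(z : Nat). \(ψ : Nat). elimNat (\(g : Nat). Nat) z (\(x : Nat). \(ζ : Nat). succ ζ) ψ) (succ (succ zero)) zero) (\(q : Nat). \(d : Nat). succ d) zero
  ~> \(α : Pi (j : Pi (ν : Nat). Nat). Eq Nat zero zero). (\(i : Nat). \(z : Nat). elimNat (\(ψ : Nat). Nat) i (\(g : Nat). \(x : Nat). succ x) z) (succ (succ zero)) zero
  ~> \(α : Pi (j : Pi (ν : Nat). Nat). Eq Nat zero zero). (\(i : Nat). elimNat (\(z : Nat). Nat) (succ (succ zero)) (\(ψ : Nat). \(g : Nat). succ g) i) zero
  ~> \(α : Pi (j : Pi (ν : Nat). Nat). Eq Nat zero zero). elimNat (\(i : Nat). Nat) (succ (succ zero)) (\(z : Nat). \(ψ : Nat). succ ψ) zero
  ~> \(α : Pi (j : Pi (ν : Nat). Nat). Eq Nat zero zero). succ (succ zero)
inferred type:
  Pi (α : Pi (j : Pi (ν : Nat). Nat). Eq Nat zero zero). Nat


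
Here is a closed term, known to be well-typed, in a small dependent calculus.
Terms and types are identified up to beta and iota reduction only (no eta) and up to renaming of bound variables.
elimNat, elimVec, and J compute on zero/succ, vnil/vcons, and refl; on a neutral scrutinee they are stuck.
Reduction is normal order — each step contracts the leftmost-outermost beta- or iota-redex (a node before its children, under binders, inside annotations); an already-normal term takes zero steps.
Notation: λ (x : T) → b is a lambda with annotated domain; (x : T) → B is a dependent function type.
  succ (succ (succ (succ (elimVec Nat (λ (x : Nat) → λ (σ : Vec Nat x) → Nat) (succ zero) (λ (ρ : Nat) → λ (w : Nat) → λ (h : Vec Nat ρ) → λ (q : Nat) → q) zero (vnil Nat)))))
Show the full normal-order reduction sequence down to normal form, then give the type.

normal-order reduction:
  succ (succ (succ (succ (elimVec Nat (λ (x : Nat) → λ (σ : Vec Nat x) → Nat) (succ zero) (λ (ρ : Nat) → λ (w : Nat) → λ (h : Vec Nat ρ) → λ (q : Nat) → q) zero (vnil Nat)))))
  ~> succ (succ (succ (succ (succ zero))))
type:
  Nat


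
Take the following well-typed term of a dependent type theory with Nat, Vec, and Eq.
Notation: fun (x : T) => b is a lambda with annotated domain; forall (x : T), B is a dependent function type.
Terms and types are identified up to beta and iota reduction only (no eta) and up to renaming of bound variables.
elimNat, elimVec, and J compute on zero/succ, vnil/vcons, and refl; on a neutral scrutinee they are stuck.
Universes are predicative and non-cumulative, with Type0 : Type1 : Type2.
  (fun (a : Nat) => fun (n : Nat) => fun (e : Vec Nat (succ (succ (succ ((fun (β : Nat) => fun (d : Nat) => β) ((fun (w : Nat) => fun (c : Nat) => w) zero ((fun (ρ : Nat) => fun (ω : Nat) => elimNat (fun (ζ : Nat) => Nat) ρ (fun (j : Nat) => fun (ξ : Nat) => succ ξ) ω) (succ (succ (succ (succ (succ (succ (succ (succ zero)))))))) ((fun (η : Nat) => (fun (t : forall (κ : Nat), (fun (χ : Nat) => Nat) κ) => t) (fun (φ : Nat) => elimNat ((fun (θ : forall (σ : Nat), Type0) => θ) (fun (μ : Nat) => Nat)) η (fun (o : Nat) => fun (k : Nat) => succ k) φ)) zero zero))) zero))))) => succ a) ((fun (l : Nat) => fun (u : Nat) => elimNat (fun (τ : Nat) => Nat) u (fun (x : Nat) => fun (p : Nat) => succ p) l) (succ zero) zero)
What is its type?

inferred type:
  forall (a : Nat), forall (n : Vec Nat (succ (succ (succ zero)))), Nat


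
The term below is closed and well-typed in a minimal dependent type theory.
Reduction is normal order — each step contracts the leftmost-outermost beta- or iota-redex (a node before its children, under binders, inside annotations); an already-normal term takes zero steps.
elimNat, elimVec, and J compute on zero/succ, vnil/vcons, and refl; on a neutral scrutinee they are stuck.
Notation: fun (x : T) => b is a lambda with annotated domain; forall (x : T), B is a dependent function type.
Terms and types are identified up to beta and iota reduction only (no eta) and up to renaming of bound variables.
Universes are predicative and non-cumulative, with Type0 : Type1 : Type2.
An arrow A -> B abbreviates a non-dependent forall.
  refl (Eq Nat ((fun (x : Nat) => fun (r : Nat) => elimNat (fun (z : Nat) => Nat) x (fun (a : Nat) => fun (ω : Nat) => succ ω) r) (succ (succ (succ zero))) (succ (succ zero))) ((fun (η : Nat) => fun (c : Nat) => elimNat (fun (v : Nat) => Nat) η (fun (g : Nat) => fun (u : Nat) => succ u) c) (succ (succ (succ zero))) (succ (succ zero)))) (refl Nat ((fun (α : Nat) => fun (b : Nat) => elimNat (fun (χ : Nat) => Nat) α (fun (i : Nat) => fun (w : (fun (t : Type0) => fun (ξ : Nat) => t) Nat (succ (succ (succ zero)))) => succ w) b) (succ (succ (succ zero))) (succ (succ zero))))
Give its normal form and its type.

reduced normal form:
  refl (Eq Nat (succ (succ (succ (succ (succ zero))))) (succ (succ (succ (succ (succ zero)))))) (refl Nat (succ (succ (succ (succ (succ zero))))))
inferred type:
  Eq (Eq Nat (succ (succ (succ (succ (succ zero))))) (succ (succ (succ (succ (succ zero)))))) (refl Nat (succ (succ (succ (succ (succ zero)))))) (refl Nat (succ (succ (succ (succ (succ zero))))))
observation: the leftmost-outermost redex is a beta-redex, and normalization takes 27 steps.


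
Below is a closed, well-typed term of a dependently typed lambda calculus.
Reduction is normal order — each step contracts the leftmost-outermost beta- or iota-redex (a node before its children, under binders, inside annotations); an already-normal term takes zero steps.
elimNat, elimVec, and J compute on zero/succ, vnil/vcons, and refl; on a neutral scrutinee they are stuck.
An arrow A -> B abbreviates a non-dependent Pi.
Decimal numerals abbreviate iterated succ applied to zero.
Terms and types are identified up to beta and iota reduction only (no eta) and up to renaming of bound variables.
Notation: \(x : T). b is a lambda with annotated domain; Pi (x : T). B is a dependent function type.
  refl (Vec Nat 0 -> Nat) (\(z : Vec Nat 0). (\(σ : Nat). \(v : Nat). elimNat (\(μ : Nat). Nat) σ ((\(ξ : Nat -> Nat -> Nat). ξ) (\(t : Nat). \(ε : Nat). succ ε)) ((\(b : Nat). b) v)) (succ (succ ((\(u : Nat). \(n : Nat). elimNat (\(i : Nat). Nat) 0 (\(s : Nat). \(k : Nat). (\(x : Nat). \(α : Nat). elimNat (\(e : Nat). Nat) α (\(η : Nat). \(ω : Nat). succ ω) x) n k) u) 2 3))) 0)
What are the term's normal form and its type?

normal form:
  refl (Vec Nat 0 -> Nat) (\(z : Vec Nat 0). 8)
type:
  Eq (Vec Nat 0 -> Nat) (\(z : Vec Nat 0). 8) (\(σ : Vec Nat 0). 8)
observation: the first redex contracted is a beta-redex; the normal form is reached in 38 normal-order steps.


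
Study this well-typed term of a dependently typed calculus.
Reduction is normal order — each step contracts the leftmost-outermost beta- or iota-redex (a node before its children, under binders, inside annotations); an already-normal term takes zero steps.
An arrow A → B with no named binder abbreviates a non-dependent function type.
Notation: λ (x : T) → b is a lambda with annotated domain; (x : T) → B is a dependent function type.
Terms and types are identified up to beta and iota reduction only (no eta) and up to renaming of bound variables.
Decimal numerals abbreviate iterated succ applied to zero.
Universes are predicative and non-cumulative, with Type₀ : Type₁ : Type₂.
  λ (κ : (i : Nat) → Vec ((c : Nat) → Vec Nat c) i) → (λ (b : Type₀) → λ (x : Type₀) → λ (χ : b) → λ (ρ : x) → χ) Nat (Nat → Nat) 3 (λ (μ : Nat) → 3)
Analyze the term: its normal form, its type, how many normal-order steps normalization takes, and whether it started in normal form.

reduced normal form:
  λ (κ : (i : Nat) → Vec ((c : Nat) → Vec Nat c) i) → 3
type:
  ((κ : Nat) → Vec ((i : Nat) → Vec Nat i) κ) → Nat
reduction steps (normal order): 4
started in normal form: no
first contracted redex: a beta-redex


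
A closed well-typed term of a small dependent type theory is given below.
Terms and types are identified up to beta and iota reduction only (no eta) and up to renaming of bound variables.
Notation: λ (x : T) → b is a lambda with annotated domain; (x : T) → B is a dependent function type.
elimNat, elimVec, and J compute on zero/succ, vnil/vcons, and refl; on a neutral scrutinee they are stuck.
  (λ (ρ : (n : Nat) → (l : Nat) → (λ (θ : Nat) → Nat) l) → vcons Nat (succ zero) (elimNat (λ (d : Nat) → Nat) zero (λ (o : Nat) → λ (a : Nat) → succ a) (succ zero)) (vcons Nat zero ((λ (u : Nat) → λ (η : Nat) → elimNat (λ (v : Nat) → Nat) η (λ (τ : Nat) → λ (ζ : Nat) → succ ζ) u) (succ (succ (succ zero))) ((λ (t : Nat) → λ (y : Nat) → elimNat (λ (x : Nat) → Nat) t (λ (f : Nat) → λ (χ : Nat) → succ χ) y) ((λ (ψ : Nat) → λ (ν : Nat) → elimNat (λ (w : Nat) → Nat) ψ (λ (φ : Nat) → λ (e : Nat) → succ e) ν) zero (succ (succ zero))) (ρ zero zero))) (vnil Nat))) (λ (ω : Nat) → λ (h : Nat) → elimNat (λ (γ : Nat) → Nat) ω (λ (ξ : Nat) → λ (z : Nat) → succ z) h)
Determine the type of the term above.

type:
  Vec Nat (succ (succ zero))


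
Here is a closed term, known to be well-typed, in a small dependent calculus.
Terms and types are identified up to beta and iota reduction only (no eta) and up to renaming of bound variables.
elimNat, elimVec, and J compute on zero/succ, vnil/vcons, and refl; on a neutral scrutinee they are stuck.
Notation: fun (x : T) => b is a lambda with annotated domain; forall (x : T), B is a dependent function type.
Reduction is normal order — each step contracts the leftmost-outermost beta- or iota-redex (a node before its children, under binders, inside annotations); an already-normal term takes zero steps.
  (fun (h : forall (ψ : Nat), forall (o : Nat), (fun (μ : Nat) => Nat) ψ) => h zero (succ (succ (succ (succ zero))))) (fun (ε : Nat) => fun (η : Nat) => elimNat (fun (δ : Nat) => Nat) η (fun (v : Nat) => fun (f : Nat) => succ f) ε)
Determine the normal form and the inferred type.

resulting normal form:
  succ (succ (succ (succ zero)))
the term's type:
  Nat
observation: reduction starts at a beta-redex, and 4 normal-order steps reach the normal form.


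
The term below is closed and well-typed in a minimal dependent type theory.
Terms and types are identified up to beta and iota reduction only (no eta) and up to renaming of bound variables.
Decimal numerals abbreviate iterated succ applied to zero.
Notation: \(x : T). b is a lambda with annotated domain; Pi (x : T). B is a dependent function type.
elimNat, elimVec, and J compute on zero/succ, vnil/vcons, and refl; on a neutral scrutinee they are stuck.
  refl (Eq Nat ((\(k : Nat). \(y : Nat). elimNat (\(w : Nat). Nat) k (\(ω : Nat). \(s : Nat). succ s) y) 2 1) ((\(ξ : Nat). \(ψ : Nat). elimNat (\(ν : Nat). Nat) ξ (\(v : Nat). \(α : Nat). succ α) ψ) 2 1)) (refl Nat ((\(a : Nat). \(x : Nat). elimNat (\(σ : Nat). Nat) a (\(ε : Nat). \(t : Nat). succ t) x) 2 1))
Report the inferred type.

type:
  Eq (Eq Nat 3 3) (refl Nat 3) (refl Nat 3)


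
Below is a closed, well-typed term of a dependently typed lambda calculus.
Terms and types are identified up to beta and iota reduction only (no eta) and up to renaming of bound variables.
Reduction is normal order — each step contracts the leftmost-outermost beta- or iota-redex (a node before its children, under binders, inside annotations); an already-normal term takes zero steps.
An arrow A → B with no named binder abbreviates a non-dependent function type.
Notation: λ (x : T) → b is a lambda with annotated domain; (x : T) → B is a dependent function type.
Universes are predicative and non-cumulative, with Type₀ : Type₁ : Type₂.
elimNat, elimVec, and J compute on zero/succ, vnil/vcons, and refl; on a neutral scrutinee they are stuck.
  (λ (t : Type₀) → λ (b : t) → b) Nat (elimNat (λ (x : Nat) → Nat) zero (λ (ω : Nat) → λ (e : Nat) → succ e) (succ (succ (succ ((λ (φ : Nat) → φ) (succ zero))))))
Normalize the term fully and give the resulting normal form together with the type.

normal form:
  succ (succ (succ (succ zero)))
type:
  Nat


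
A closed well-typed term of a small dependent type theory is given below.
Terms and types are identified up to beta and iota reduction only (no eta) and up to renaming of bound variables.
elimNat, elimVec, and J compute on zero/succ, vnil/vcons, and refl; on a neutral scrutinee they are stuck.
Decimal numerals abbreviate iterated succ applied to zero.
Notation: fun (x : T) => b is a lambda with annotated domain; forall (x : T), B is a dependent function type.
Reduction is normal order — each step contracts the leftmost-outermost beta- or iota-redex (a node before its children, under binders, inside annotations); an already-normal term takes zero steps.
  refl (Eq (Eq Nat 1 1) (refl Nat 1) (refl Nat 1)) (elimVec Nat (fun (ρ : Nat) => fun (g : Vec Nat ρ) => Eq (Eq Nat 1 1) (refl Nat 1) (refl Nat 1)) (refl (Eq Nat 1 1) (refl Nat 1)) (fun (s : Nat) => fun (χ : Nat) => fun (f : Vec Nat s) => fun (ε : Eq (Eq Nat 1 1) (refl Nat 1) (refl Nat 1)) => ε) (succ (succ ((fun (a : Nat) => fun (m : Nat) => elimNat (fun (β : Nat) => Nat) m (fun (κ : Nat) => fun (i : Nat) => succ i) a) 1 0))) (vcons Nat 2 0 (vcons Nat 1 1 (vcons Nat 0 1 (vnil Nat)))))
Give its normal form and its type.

normal form:
  refl (Eq (Eq Nat 1 1) (refl Nat 1) (refl Nat 1)) (refl (Eq Nat 1 1) (refl Nat 1))
inferred type:
  Eq (Eq (Eq Nat 1 1) (refl Nat 1) (refl Nat 1)) (refl (Eq Nat 1 1) (refl Nat 1)) (refl (Eq Nat 1 1) (refl Nat 1))


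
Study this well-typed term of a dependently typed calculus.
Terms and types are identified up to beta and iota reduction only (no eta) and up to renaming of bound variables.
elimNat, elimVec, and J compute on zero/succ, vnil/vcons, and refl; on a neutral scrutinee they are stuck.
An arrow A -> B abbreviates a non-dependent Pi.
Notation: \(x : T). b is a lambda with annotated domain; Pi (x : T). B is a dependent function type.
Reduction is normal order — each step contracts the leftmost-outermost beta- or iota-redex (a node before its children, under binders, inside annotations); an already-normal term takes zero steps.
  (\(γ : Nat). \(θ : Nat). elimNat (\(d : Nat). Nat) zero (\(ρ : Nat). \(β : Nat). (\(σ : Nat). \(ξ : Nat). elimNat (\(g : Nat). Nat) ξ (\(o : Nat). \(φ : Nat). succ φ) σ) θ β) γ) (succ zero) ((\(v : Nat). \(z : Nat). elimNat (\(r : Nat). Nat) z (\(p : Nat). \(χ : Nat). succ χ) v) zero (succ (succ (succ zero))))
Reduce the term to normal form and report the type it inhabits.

resulting normal form:
  succ (succ (succ zero))
inferred type:
  Nat


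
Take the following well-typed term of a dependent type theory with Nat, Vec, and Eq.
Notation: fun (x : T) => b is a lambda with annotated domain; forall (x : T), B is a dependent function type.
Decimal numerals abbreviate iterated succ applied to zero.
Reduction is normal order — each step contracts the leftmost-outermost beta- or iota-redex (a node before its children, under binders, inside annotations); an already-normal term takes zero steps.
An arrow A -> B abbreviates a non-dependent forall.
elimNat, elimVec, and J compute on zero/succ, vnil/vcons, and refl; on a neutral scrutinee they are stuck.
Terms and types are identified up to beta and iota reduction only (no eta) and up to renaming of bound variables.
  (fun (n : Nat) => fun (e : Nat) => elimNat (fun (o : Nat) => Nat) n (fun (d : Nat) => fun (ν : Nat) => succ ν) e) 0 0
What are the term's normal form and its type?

reduced normal form:
  0
the term's type:
  Nat


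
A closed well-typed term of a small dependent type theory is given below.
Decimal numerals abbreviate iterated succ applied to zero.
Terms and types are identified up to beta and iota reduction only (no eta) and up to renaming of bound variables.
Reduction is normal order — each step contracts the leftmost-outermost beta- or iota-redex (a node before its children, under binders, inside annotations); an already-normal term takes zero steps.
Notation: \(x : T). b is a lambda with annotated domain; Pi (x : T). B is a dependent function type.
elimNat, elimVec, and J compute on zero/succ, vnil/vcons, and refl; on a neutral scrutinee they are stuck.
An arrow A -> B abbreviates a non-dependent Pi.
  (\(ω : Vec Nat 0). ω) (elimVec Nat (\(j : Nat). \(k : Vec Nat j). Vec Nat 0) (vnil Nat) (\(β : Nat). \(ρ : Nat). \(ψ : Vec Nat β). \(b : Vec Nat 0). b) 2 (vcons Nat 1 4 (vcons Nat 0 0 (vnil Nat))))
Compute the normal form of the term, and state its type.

reduced normal form:
  vnil Nat
type:
  Vec Nat 0
observation: 12 normal-order steps separate the term from its normal form.


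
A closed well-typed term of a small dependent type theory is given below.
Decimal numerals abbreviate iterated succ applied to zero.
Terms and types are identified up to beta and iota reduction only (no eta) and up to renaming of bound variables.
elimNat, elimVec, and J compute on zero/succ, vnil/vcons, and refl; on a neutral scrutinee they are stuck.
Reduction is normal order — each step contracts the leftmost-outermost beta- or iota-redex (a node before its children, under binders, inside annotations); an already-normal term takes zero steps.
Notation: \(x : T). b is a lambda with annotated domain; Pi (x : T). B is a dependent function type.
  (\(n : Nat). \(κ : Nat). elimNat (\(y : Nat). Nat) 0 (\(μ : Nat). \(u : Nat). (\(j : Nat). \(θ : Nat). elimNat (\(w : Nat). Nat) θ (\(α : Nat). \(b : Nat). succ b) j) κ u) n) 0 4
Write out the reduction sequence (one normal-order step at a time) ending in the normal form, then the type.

normal-order reduction sequence:
  (\(n : Nat). \(κ : Nat). elimNat (\(y : Nat). Nat) 0 (\(μ : Nat). \(u : Nat). (\(j : Nat). \(θ : Nat). elimNat (\(w : Nat). Nat) θ (\(α : Nat). \(b : Nat). succ b) j) κ u) n) 0 4
  ~> (\(n : Nat). elimNat (\(κ : Nat). Nat) 0 (\(y : Nat). \(μ : Nat). (\(u : Nat). \(j : Nat). elimNat (\(θ : Nat). Nat) j (\(w : Nat). \(α : Nat). succ α) u) n μ) 0) 4
  ~> elimNat (\(n : Nat). Nat) 0 (\(κ : Nat). \(y : Nat). (\(μ : Nat). \(u : Nat). elimNat (\(j : Nat). Nat) u (\(θ : Nat). \(w : Nat). succ w) μ) 4 y) 0
  ~> 0
the term's type:
  Nat


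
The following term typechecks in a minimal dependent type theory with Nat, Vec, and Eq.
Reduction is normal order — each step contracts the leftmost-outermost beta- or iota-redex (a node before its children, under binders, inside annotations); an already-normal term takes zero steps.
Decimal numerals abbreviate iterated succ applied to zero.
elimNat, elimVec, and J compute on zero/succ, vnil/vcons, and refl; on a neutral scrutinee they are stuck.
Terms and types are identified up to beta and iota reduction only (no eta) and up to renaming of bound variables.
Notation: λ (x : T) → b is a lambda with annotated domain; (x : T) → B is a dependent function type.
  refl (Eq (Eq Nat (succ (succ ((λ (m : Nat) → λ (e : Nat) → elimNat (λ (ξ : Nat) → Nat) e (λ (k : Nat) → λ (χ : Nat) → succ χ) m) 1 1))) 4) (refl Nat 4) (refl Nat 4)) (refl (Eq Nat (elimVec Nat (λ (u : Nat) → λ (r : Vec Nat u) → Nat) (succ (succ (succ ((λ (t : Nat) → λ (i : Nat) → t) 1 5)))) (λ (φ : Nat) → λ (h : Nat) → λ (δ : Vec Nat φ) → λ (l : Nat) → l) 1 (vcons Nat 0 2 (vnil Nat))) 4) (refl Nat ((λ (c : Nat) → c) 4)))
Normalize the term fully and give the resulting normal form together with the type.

resulting normal form:
  refl (Eq (Eq Nat 4 4) (refl Nat 4) (refl Nat 4)) (refl (Eq Nat 4 4) (refl Nat 4))
the term's type:
  Eq (Eq (Eq Nat 4 4) (refl Nat 4) (refl Nat 4)) (refl (Eq Nat 4 4) (refl Nat 4)) (refl (Eq Nat 4 4) (refl Nat 4))


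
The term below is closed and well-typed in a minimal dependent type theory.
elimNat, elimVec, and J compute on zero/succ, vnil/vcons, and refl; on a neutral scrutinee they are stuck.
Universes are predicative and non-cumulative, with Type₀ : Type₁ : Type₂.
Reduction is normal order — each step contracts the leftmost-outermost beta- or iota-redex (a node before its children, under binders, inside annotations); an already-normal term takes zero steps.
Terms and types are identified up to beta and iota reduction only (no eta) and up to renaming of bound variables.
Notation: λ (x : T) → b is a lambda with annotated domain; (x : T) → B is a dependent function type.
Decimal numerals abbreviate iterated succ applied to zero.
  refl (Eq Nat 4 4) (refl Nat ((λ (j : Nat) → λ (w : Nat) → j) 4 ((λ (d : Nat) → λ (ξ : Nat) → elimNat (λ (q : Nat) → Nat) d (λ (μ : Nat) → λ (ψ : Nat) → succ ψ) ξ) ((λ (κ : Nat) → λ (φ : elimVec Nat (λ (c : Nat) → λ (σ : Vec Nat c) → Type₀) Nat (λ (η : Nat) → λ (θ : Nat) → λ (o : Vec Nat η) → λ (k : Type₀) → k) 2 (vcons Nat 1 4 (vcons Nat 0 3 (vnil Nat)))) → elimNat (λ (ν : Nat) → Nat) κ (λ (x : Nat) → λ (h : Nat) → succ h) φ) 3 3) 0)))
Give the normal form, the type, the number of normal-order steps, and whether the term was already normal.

reduced normal form:
  refl (Eq Nat 4 4) (refl Nat 4)
inferred type:
  Eq (Eq Nat 4 4) (refl Nat 4) (refl Nat 4)
reduction steps (normal order): 2
started in normal form: no
first contracted redex: a beta-redex


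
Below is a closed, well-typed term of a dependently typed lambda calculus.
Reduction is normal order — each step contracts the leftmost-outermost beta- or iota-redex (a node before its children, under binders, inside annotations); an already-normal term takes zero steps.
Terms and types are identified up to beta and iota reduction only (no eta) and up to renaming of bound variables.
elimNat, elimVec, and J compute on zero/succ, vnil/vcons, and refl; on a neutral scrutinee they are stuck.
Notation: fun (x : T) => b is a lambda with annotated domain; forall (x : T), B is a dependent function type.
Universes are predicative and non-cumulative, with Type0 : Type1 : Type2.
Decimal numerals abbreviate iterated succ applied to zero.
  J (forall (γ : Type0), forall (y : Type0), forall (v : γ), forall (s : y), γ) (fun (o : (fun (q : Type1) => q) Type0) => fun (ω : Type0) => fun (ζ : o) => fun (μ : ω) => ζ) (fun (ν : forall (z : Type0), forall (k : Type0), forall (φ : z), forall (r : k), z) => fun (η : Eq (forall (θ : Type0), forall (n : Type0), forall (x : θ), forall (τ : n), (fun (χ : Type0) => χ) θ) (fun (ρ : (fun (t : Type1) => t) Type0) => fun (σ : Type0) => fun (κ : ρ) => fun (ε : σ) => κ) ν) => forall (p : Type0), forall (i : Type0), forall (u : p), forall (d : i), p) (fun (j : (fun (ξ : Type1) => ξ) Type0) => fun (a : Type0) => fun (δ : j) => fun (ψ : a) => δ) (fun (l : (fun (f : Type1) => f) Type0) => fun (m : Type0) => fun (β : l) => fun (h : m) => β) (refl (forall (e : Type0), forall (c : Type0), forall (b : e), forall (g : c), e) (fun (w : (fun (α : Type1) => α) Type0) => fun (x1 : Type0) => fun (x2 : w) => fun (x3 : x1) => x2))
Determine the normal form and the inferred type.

resulting normal form:
  fun (γ : Type0) => fun (y : Type0) => fun (v : γ) => fun (s : y) => v
type:
  forall (γ : Type0), forall (y : Type0), forall (v : γ), forall (s : y), γ
observation: 2 normal-order steps normalize the term, beginning with a J iota-redex.


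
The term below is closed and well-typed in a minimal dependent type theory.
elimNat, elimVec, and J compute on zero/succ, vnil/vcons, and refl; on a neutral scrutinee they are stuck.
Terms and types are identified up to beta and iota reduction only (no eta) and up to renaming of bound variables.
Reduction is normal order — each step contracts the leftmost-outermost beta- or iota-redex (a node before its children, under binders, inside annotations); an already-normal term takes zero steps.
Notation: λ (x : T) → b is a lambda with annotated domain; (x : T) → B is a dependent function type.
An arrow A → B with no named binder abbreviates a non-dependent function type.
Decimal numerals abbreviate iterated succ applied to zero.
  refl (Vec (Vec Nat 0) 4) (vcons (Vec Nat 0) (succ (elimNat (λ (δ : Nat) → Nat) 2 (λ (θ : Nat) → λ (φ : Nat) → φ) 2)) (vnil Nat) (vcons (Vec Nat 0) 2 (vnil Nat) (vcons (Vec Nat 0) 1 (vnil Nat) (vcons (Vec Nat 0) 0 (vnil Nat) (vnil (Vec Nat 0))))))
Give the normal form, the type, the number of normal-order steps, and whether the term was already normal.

resulting normal form:
  refl (Vec (Vec Nat 0) 4) (vcons (Vec Nat 0) 3 (vnil Nat) (vcons (Vec Nat 0) 2 (vnil Nat) (vcons (Vec Nat 0) 1 (vnil Nat) (vcons (Vec Nat 0) 0 (vnil Nat) (vnil (Vec Nat 0))))))
inferred type:
  Eq (Vec (Vec Nat 0) 4) (vcons (Vec Nat 0) 3 (vnil Nat) (vcons (Vec Nat 0) 2 (vnil Nat) (vcons (Vec Nat 0) 1 (vnil Nat) (vcons (Vec Nat 0) 0 (vnil Nat) (vnil (Vec Nat 0)))))) (vcons (Vec Nat 0) 3 (vnil Nat) (vcons (Vec Nat 0) 2 (vnil Nat) (vcons (Vec Nat 0) 1 (vnil Nat) (vcons (Vec Nat 0) 0 (vnil Nat) (vnil (Vec Nat 0))))))
normal-order step count: 7
term was already normal: no
first redex: an elimNat iota-redex


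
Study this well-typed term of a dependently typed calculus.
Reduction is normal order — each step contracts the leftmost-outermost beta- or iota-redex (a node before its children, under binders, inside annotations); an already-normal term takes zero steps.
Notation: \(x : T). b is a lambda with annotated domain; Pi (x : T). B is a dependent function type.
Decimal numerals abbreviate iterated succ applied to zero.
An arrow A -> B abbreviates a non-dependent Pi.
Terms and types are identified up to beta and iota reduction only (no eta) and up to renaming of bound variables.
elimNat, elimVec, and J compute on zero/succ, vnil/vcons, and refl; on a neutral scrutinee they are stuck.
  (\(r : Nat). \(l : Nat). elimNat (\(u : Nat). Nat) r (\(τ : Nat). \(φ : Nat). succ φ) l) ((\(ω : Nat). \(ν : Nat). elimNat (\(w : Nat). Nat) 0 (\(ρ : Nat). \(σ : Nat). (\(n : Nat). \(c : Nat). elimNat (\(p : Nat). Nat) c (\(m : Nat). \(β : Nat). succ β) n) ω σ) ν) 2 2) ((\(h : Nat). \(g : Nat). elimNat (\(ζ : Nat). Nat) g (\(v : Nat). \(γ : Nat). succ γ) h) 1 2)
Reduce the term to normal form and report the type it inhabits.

normal form:
  7
inferred type:
  Nat


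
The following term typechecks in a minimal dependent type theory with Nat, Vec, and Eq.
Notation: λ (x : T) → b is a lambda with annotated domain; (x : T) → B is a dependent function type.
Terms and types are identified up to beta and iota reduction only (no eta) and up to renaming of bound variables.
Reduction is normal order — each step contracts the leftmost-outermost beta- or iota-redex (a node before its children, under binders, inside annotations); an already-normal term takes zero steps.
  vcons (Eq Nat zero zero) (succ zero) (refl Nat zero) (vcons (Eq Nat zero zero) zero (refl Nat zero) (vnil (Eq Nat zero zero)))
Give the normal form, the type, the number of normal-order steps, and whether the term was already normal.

normal form:
  vcons (Eq Nat zero zero) (succ zero) (refl Nat zero) (vcons (Eq Nat zero zero) zero (refl Nat zero) (vnil (Eq Nat zero zero)))
the term's type:
  Vec (Eq Nat zero zero) (succ (succ zero))
normal-order step count: 0
already normal: yes


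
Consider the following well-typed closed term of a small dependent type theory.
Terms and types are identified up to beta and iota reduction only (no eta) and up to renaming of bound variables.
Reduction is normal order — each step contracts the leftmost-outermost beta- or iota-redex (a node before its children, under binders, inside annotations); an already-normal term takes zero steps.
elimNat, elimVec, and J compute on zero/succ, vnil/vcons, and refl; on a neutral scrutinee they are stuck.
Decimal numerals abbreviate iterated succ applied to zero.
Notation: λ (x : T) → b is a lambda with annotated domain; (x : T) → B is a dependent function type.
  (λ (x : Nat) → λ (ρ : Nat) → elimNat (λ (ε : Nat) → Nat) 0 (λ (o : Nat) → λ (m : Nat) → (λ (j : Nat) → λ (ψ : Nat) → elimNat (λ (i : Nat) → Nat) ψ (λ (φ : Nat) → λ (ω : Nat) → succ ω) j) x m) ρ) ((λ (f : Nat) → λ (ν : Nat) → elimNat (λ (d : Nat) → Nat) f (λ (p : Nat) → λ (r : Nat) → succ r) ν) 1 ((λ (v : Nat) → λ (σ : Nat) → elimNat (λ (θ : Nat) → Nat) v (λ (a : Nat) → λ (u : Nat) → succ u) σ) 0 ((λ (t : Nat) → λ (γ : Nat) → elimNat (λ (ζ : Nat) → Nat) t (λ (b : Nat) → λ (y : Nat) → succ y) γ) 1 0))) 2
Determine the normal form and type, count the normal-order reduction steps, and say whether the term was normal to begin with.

normal form:
  4
the term's type:
  Nat
steps to reach normal form (normal order): 57
started in normal form: no
first redex: a beta-redex


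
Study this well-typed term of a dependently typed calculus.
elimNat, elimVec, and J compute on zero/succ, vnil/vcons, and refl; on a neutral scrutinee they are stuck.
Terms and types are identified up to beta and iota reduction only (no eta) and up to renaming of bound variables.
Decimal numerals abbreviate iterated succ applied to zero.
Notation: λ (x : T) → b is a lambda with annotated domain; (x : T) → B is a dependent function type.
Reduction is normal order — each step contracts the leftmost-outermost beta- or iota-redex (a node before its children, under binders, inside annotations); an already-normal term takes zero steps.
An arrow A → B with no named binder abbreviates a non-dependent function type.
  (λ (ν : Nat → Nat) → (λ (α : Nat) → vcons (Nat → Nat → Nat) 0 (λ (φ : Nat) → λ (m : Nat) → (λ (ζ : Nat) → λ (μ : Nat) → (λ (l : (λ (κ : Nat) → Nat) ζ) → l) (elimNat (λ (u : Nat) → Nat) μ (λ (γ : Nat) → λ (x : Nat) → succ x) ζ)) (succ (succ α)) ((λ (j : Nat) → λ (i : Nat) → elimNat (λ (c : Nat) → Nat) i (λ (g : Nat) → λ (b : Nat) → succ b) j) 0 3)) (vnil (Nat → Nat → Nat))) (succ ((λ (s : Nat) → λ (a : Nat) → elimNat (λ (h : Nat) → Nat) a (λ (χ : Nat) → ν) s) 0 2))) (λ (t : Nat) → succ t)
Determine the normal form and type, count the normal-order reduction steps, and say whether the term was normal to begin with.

normal form:
  vcons (Nat → Nat → Nat) 0 (λ (ν : Nat) → λ (α : Nat) → 8) (vnil (Nat → Nat → Nat))
inferred type:
  Vec (Nat → Nat → Nat) 1
steps to reach normal form (normal order): 27
started in normal form: no
first contracted redex: a beta-redex
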